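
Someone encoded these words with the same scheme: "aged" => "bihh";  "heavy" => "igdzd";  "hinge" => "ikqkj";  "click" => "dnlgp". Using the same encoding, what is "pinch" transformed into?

The shift increases by 1 at each position, starting from +1: 1, 2, 3, ….
On pinch: p+1=q, i+2=k, n+3=q, c+4=g, h+5=m.

qkqgm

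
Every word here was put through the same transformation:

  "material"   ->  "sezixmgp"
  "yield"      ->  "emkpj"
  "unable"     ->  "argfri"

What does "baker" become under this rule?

Shifts by position in material: pos 0: m→s (+6), pos 1: a→e (+4), pos 2: t→z (+6), pos 3: e→i (+4) — repeating every 2. A repeating key of period 2 is used — shifts +6, +4 over and over.
For baker: b+6=h, a+4=e, k+6=q, e+4=i, r+6=x.

heqix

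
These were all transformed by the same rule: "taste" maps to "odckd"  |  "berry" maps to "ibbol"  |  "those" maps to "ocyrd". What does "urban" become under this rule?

xklbe

The word is reversed, then every letter is shifted forward by 10.
For urban: reverse → nabru; then shift: n+10=x, a+10=k, b+10=l, r+10=b, u+10=e.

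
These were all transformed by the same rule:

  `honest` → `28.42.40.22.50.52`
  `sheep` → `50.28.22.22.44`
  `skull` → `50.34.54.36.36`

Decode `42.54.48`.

our

h(#8)→28 and o(#15)→42: differences scale by 2, so n = 2·pos + 12. The formula is n = 2×(alphabet index, a=1) + 12.
Decoding 42.54.48: 42→(42−12)÷2=15=o, 54→(54−12)÷2=21=u, 48→(48−12)÷2=18=r.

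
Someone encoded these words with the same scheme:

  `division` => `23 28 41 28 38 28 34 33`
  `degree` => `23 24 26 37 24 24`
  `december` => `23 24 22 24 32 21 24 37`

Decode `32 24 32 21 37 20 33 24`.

membrane

d is letter #4 and maps to 23: an offset of 19. Each letter is replaced by its alphabet position (a=1..z=26) + 19.
Undoing it on 32 24 32 21 37 20 33 24: 32→(32−19)÷1=13=m, 24→(24−19)÷1=5=e, 32→(32−19)÷1=13=m, 21→(21−19)÷1=2=b, 37→(37−19)÷1=18=r, 20→(20−19)÷1=1=a, 33→(33−19)÷1=14=n, 24→(24−19)÷1=5=e.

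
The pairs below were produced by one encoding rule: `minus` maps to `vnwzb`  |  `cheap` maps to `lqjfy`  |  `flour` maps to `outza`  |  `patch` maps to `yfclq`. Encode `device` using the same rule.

The shift depends on letter class: consonant m→v is +9, but vowel i→n is +5. The rule splits by letter class: vowels +5, consonants +9.
Applying it to device: d(cons)+9=m, e(vowel)+5=j, v(cons)+9=e, i(vowel)+5=n, c(cons)+9=l, e(vowel)+5=j.

mjenlj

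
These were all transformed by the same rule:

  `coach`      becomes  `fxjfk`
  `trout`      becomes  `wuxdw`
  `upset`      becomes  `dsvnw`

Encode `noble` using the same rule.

qxeon

The shift depends on letter class: consonant c→f is +3, but vowel o→x is +9. Vowels shift forward by 9 and consonants shift forward by 3.
On noble: n(cons)+3=q, o(vowel)+9=x, b(cons)+3=e, l(cons)+3=o, e(vowel)+9=n.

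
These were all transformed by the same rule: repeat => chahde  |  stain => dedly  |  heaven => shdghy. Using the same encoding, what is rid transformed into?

clo

Two shifts are in play — +3 for a/e/i/o/u, +11 for every other letter.
Applying it to rid: r(cons)+11=c, i(vowel)+3=l, d(cons)+11=o.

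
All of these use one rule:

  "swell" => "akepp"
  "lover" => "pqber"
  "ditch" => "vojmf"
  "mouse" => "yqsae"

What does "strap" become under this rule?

Treating letters as 0–25, the rule is x ↦ 9x + 20 (mod 26).
Applying it to strap: s(18)→9·18+20≡0=a; t(19)→9·19+20≡9=j; r(17)→9·17+20≡17=r; a(0)→9·0+20≡20=u; p(15)→9·15+20≡25=z (all mod 26).

ajruz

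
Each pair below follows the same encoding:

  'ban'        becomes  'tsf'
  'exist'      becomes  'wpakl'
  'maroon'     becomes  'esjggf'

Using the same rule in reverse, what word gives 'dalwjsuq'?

Compare letters: b→t is +18, a→s is +18, n→f is +18 — a constant shift. Every letter moves 18 places later in the alphabet, wrapping around z→a.
Decoding dalwjsuq: d−18=l, a−18=i, l−18=t, w−18=e, j−18=r, s−18=a, u−18=c, q−18=y.

literacy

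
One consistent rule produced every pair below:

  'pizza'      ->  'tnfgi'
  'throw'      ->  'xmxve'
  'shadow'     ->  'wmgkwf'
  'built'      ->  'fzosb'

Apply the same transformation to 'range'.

In pizza: p→t is +4, i→n is +5, z→f is +6, z→g is +7 — the shift increases by 1 each position. Each letter shifts forward by (position + 4), i.e. 4, 5, 6, … — the shift grows by one for each successive letter.
Applying it to range: r+4=v, a+5=f, n+6=t, g+7=n, e+8=m.

vftnm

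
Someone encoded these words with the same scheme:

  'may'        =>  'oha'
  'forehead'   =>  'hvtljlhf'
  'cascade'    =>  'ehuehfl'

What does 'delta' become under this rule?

flnvh

The shift depends on letter class: consonant m→o is +2, but vowel a→h is +7. Two shifts are in play — +7 for a/e/i/o/u, +2 for every other letter.
On delta: d(cons)+2=f, e(vowel)+7=l, l(cons)+2=n, t(cons)+2=v, a(vowel)+7=h.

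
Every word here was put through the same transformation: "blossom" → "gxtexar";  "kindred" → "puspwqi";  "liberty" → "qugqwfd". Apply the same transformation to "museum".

Shifts by position in blossom: pos 0: b→g (+5), pos 1: l→x (+12), pos 2: o→t (+5), pos 3: s→e (+12) — repeating every 2. A repeating key of period 2 is used — shifts +5, +12 over and over.
On museum: m+5=r, u+12=g, s+5=x, e+12=q, u+5=z, m+12=y.

rgxqzy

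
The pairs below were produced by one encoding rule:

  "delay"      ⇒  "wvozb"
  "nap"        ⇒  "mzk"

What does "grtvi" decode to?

Each pair mirrors across the alphabet (d↔w, e↔v, l↔o): positions sum to 25. Letters are reflected about the middle of the alphabet (position → 25−position): Atbash.
Reversing it on grtvi: g↔t, r↔i, t↔g, v↔e, i↔r.

tiger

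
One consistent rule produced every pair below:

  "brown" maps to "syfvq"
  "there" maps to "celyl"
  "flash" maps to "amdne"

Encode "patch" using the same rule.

udche

b(1)→s(18) and r(17)→y(24) fit y≡15x+3 (mod 26); the inverse of 15 mod 26 is 7. This is an affine cipher: with a=0,…,z=25, each position x becomes (15x+3) mod 26.
For patch: p(15)→15·15+3≡20=u; a(0)→15·0+3≡3=d; t(19)→15·19+3≡2=c; c(2)→15·2+3≡7=h; h(7)→15·7+3≡4=e (all mod 26).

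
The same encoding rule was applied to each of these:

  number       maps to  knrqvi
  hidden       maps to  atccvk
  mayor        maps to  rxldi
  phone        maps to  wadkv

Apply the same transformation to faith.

oxtua

Each letter's alphabet position (a=0..z=25) is mapped through 19·x+23 mod 26 — an affine cipher.
Applying it to faith: f(5)→19·5+23≡14=o; a(0)→19·0+23≡23=x; i(8)→19·8+23≡19=t; t(19)→19·19+23≡20=u; h(7)→19·7+23≡0=a (all mod 26).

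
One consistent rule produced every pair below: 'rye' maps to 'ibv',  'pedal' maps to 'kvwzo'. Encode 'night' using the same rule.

mrtsg

Each letter is replaced by its mirror in the alphabet: a↔z, b↔y, c↔x, and so on (the Atbash cipher).
Applying it to night: n↔m, i↔r, g↔t, h↔s, t↔g.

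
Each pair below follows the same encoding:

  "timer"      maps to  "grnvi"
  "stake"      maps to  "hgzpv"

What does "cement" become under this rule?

xvnvmg

Each letter is replaced by its mirror in the alphabet: a↔z, b↔y, c↔x, and so on (the Atbash cipher).
For cement: c↔x, e↔v, m↔n, e↔v, n↔m, t↔g.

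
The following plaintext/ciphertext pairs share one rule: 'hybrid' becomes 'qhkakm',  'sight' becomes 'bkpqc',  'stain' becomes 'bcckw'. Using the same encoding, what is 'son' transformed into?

The shift depends on letter class: consonant h→q is +9, but vowel i→k is +2. Vowels shift forward by 2 and consonants shift forward by 9.
On son: s(cons)+9=b, o(vowel)+2=q, n(cons)+9=w.

bqw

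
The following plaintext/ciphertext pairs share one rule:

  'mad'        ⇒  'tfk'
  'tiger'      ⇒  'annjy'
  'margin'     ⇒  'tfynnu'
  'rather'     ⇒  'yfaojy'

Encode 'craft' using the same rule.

The shift depends on letter class: consonant m→t is +7, but vowel a→f is +5. The rule splits by letter class: vowels +5, consonants +7.
Applying it to craft: c(cons)+7=j, r(cons)+7=y, a(vowel)+5=f, f(cons)+7=m, t(cons)+7=a.

jyfma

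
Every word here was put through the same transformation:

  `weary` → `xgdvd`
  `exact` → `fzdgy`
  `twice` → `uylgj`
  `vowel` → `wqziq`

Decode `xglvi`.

weird

Each letter shifts forward by (position + 1), i.e. 1, 2, 3, … — the shift grows by one for each successive letter.
Undoing it on xglvi: x−1=w, g−2=e, l−3=i, v−4=r, i−5=d.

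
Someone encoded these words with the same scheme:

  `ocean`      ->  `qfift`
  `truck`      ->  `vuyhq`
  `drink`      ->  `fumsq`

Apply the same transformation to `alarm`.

coews

In ocean: o→q is +2, c→f is +3, e→i is +4, a→f is +5 — the shift increases by 1 each position. Letter i (0-indexed) is shifted by i+2, so successive shifts are 2, 3, 4, ….
For alarm: a+2=c, l+3=o, a+4=e, r+5=w, m+6=s.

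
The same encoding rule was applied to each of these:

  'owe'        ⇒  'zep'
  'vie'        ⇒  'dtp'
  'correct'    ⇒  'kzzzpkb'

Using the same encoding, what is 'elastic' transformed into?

Vowels shift forward by 11 and consonants shift forward by 8.
On elastic: e(vowel)+11=p, l(cons)+8=t, a(vowel)+11=l, s(cons)+8=a, t(cons)+8=b, i(vowel)+11=t, c(cons)+8=k.

ptlabtk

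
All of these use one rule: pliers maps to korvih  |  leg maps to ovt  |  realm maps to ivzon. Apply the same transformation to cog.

xlt

Each pair mirrors across the alphabet (p↔k, l↔o, i↔r): positions sum to 25. This is the alphabet-reversal cipher (Atbash): a becomes z, b becomes y, etc.
On cog: c↔x, o↔l, g↔t.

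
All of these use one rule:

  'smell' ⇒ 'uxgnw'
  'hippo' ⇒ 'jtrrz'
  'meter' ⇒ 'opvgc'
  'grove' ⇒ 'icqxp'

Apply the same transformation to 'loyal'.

nzacw

Shifts by position in smell: pos 0: s→u (+2), pos 1: m→x (+11), pos 2: e→g (+2), pos 3: l→n (+2), pos 4: l→w (+11) — repeating every 3. A repeating key of period 3 is used — shifts +2, +11, +2 over and over.
On loyal: l+2=n, o+11=z, y+2=a, a+2=c, l+11=w.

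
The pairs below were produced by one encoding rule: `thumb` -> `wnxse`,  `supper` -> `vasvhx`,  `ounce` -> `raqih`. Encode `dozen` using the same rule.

guckq

Shifts by position in thumb: pos 0: t→w (+3), pos 1: h→n (+6), pos 2: u→x (+3), pos 3: m→s (+6) — repeating every 2. The shifts repeat in a cycle of length 2: positions 0,1,… shift by +3, +6, then the pattern repeats.
For dozen: d+3=g, o+6=u, z+3=c, e+6=k, n+3=q.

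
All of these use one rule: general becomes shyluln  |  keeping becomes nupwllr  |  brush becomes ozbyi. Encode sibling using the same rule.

The output letters match the input read backwards, each shifted +7: general reversed is lareneg. Read the word backwards and shift each letter +7.
On sibling: reverse → gnilbis; then shift: g+7=n, n+7=u, i+7=p, l+7=s, b+7=i, i+7=p, s+7=z.

nupsipz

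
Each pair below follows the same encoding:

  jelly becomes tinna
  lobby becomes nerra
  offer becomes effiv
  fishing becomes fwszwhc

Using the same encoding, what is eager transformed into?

iuciv

j(9)→t(19) and e(4)→i(8) fit y≡23x+20 (mod 26); the inverse of 23 mod 26 is 17. Each letter's alphabet position (a=0..z=25) is mapped through 23·x+20 mod 26 — an affine cipher.
Applying it to eager: e(4)→23·4+20≡8=i; a(0)→23·0+20≡20=u; g(6)→23·6+20≡2=c; e(4)→23·4+20≡8=i; r(17)→23·17+20≡21=v (all mod 26).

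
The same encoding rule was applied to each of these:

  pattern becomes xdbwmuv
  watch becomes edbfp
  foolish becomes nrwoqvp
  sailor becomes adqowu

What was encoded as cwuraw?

utmost

Shifts by position in pattern: pos 0: p→x (+8), pos 1: a→d (+3), pos 2: t→b (+8), pos 3: t→w (+3) — repeating every 2. The shifts repeat in a cycle of length 2: positions 0,1,… shift by +8, +3, then the pattern repeats.
Decoding cwuraw: c−8=u, w−3=t, u−8=m, r−3=o, a−8=s, w−3=t.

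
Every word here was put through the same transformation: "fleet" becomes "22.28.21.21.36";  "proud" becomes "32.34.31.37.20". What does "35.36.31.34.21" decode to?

store

f is letter #6 and maps to 22: an offset of 16. Each letter is replaced by its alphabet position (a=1..z=26) + 16.
Decoding 35.36.31.34.21: 35→(35−16)÷1=19=s, 36→(36−16)÷1=20=t, 31→(31−16)÷1=15=o, 34→(34−16)÷1=18=r, 21→(21−16)÷1=5=e.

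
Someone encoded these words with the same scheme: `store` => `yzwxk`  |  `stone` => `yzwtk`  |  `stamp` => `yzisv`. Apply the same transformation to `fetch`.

lkbin

It's a Vigenère-style cipher with numeric key [6,6,8]: position i shifts by key[i mod 3].
On fetch: f+6=l, e+6=k, t+8=b, c+6=i, h+6=n.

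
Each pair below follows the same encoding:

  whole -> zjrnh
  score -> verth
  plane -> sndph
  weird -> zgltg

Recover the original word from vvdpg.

Shifts by position in whole: pos 0: w→z (+3), pos 1: h→j (+2), pos 2: o→r (+3), pos 3: l→n (+2) — repeating every 2. The shifts repeat in a cycle of length 2: positions 0,1,… shift by +3, +2, then the pattern repeats.
Undoing it on vvdpg: v−3=s, v−2=t, d−3=a, p−2=n, g−3=d.

stand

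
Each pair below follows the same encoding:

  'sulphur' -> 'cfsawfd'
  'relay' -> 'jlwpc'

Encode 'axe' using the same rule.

The output letters match the input read backwards, each shifted +11: sulphur reversed is ruhplus. Read the word backwards and shift each letter +11.
Applying it to axe: reverse → exa; then shift: e+11=p, x+11=i, a+11=l.

pil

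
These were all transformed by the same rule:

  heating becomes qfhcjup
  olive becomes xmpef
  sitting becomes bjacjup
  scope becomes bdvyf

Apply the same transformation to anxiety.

joerfah

Shifts by position in heating: pos 0: h→q (+9), pos 1: e→f (+1), pos 2: a→h (+7), pos 3: t→c (+9), pos 4: i→j (+1), pos 5: n→u (+7) — repeating every 3. The shifts repeat in a cycle of length 3: positions 0,1,… shift by +9, +1, +7, then the pattern repeats.
Applying it to anxiety: a+9=j, n+1=o, x+7=e, i+9=r, e+1=f, t+7=a, y+9=h.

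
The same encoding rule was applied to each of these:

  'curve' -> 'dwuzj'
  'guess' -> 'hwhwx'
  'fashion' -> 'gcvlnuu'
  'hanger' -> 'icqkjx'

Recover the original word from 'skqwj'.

In curve: c→d is +1, u→w is +2, r→u is +3, v→z is +4 — the shift increases by 1 each position. The shift increases by 1 at each position, starting from +1: 1, 2, 3, ….
Undoing it on skqwj: s−1=r, k−2=i, q−3=n, w−4=s, j−5=e.

rinse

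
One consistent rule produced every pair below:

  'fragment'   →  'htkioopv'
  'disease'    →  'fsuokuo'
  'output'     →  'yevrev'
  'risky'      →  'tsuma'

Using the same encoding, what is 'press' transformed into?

The shift depends on letter class: consonant f→h is +2, but vowel a→k is +10. Two shifts are in play — +10 for a/e/i/o/u, +2 for every other letter.
On press: p(cons)+2=r, r(cons)+2=t, e(vowel)+10=o, s(cons)+2=u, s(cons)+2=u.

rtouu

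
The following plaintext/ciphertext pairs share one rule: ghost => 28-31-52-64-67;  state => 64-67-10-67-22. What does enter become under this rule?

g(#7)→28 and h(#8)→31: differences scale by 3, so n = 3·pos + 7. The formula is n = 3×(alphabet index, a=1) + 7.
On enter: e=5→22, n=14→49, t=20→67, e=5→22, r=18→61.

22-49-67-22-61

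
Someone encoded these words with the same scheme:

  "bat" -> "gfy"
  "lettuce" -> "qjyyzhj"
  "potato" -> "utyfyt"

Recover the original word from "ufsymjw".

panther

Compare letters: b→g is +5, a→f is +5, t→y is +5 — a constant shift. Every letter moves 5 places later in the alphabet, wrapping around z→a.
Reversing it on ufsymjw: u−5=p, f−5=a, s−5=n, y−5=t, m−5=h, j−5=e, w−5=r.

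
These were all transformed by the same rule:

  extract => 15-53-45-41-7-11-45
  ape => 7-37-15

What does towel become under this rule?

45-35-51-15-29

e(#5)→15 and x(#24)→53: differences scale by 2, so n = 2·pos + 5. The formula is n = 2×(alphabet index, a=1) + 5.
For towel: t=20→45, o=15→35, w=23→51, e=5→15, l=12→29.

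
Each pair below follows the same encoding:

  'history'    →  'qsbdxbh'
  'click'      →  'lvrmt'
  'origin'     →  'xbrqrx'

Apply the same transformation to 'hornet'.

Shifts by position in history: pos 0: h→q (+9), pos 1: i→s (+10), pos 2: s→b (+9), pos 3: t→d (+10) — repeating every 2. It's a Vigenère-style cipher with numeric key [9,10]: position i shifts by key[i mod 2].
For hornet: h+9=q, o+10=y, r+9=a, n+10=x, e+9=n, t+10=d.

qyaxnd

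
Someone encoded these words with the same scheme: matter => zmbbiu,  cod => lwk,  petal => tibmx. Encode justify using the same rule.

The output letters match the input read backwards, each shifted +8: matter reversed is rettam. Read the word backwards and shift each letter +8.
On justify: reverse → yfitsuj; then shift: y+8=g, f+8=n, i+8=q, t+8=b, s+8=a, u+8=c, j+8=r.

gnqbacr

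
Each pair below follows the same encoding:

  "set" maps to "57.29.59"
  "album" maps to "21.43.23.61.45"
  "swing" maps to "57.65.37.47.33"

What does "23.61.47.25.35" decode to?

s(#19)→57 and e(#5)→29: differences scale by 2, so n = 2·pos + 19. The formula is n = 2×(alphabet index, a=1) + 19.
Undoing it on 23.61.47.25.35: 23→(23−19)÷2=2=b, 61→(61−19)÷2=21=u, 47→(47−19)÷2=14=n, 25→(25−19)÷2=3=c, 35→(35−19)÷2=8=h.

bunch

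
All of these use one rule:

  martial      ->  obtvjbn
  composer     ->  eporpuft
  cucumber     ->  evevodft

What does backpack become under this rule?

dbemrbem

The shift depends on letter class: consonant m→o is +2, but vowel a→b is +1. Two shifts are in play — +1 for a/e/i/o/u, +2 for every other letter.
For backpack: b(cons)+2=d, a(vowel)+1=b, c(cons)+2=e, k(cons)+2=m, p(cons)+2=r, a(vowel)+1=b, c(cons)+2=e, k(cons)+2=m.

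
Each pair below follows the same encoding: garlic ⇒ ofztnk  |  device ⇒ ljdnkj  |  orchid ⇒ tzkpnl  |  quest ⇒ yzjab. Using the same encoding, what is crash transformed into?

The shift depends on letter class: consonant g→o is +8, but vowel a→f is +5. The rule splits by letter class: vowels +5, consonants +8.
Applying it to crash: c(cons)+8=k, r(cons)+8=z, a(vowel)+5=f, s(cons)+8=a, h(cons)+8=p.

kzfap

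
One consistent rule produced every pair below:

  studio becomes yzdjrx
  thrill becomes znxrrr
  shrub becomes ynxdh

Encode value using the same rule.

bjrdn

The shift depends on letter class: consonant s→y is +6, but vowel u→d is +9. Two shifts are in play — +9 for a/e/i/o/u, +6 for every other letter.
On value: v(cons)+6=b, a(vowel)+9=j, l(cons)+6=r, u(vowel)+9=d, e(vowel)+9=n.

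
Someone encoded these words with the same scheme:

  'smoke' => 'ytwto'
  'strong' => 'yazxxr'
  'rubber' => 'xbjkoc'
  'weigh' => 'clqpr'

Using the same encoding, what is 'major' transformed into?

In smoke: s→y is +6, m→t is +7, o→w is +8, k→t is +9 — the shift increases by 1 each position. The shift increases by 1 at each position, starting from +6: 6, 7, 8, ….
On major: m+6=s, a+7=h, j+8=r, o+9=x, r+10=b.

shrxb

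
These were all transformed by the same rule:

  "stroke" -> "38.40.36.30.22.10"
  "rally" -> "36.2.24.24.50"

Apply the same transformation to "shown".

With a=1..z=26, the number is 2·pos.
For shown: s=19→38, h=8→16, o=15→30, w=23→46, n=14→28.

38.16.30.46.28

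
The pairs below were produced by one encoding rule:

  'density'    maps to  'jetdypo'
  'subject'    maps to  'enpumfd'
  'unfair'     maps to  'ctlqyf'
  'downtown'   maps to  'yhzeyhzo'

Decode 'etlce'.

trait

The output letters match the input read backwards, each shifted +11: density reversed is ytisned. The word is reversed, then every letter is shifted forward by 11.
Undoing it on etlce: shift back: e−11=t, t−11=i, l−11=a, c−11=r, e−11=t → tiart; then reverse → trait.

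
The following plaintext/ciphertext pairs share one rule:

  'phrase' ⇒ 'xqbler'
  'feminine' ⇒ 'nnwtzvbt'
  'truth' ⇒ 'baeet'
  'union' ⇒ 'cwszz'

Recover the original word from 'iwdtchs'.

antique

In phrase: p→x is +8, h→q is +9, r→b is +10, a→l is +11 — the shift increases by 1 each position. Letter i (0-indexed) is shifted by i+8, so successive shifts are 8, 9, 10, ….
Decoding iwdtchs: i−8=a, w−9=n, d−10=t, t−11=i, c−12=q, h−13=u, s−14=e.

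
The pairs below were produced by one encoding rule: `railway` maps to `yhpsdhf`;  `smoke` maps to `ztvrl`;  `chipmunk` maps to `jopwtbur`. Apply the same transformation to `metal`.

Compare letters: r→y is +7, a→h is +7, i→p is +7 — a constant shift. Every letter moves 7 places later in the alphabet, wrapping around z→a.
On metal: m+7=t, e+7=l, t+7=a, a+7=h, l+7=s.

tlahs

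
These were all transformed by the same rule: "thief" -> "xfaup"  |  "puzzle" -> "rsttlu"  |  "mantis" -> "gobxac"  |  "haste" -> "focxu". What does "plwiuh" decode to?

t(19)→x(23) and h(7)→f(5) fit y≡21x+14 (mod 26); the inverse of 21 mod 26 is 5. Treating letters as 0–25, the rule is x ↦ 21x + 14 (mod 26).
Undoing it on plwiuh: p(15)→5·(15−14)≡5=f; l(11)→5·(11−14)≡11=l; w(22)→5·(22−14)≡14=o; i(8)→5·(8−14)≡22=w; u(20)→5·(20−14)≡4=e; h(7)→5·(7−14)≡17=r (all mod 26).

flower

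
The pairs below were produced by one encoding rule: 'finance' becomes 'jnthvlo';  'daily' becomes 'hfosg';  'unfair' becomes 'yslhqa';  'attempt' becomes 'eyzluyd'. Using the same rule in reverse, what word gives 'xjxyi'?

terra

Letter i (0-indexed) is shifted by i+4, so successive shifts are 4, 5, 6, ….
Undoing it on xjxyi: x−4=t, j−5=e, x−6=r, y−7=r, i−8=a.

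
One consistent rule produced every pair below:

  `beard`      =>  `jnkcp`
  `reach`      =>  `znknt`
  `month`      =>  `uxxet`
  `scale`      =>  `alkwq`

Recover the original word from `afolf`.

sweat

In beard: b→j is +8, e→n is +9, a→k is +10, r→c is +11 — the shift increases by 1 each position. Letter i (0-indexed) is shifted by i+8, so successive shifts are 8, 9, 10, ….
Undoing it on afolf: a−8=s, f−9=w, o−10=e, l−11=a, f−12=t.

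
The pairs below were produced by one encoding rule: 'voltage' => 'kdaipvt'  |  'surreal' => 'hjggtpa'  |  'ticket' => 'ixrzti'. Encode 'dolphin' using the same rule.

Compare letters: v→k is +15, o→d is +15, l→a is +15 — a constant shift. This is a Caesar cipher with shift 15.
For dolphin: d+15=s, o+15=d, l+15=a, p+15=e, h+15=w, i+15=x, n+15=c.

sdaewxc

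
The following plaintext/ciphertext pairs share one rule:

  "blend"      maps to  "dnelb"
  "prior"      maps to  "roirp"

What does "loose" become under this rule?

esool

The output letters match the input read backwards: blend reversed is dnelb. It's just the letters in reverse order.
Applying it to loose: reverse → esool.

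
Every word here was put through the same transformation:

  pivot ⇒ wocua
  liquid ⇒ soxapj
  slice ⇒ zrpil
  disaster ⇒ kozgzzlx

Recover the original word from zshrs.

small

Shifts by position in pivot: pos 0: p→w (+7), pos 1: i→o (+6), pos 2: v→c (+7), pos 3: o→u (+6) — repeating every 2. The shifts repeat in a cycle of length 2: positions 0,1,… shift by +7, +6, then the pattern repeats.
Undoing it on zshrs: z−7=s, s−6=m, h−7=a, r−6=l, s−7=l.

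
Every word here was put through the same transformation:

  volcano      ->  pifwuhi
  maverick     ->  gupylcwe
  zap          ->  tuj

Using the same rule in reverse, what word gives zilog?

Compare letters: v→p is +20, o→i is +20, l→f is +20 — a constant shift. Each letter is shifted forward by 20 in the alphabet (a Caesar shift of +20).
Decoding zilog: z−20=f, i−20=o, l−20=r, o−20=u, g−20=m.

forum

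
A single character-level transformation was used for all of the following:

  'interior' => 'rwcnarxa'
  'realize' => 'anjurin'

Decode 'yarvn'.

Compare letters: i→r is +9, n→w is +9, t→c is +9 — a constant shift. It's a constant shift of +9 (ROT9).
Reversing it on yarvn: y−9=p, a−9=r, r−9=i, v−9=m, n−9=e.

prime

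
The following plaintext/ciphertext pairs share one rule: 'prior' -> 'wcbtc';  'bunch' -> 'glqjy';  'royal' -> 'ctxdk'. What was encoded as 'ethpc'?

This is an affine cipher: with a=0,…,z=25, each position x becomes (3x+3) mod 26.
Undoing it on ethpc: e(4)→9·(4−3)≡9=j; t(19)→9·(19−3)≡14=o; h(7)→9·(7−3)≡10=k; p(15)→9·(15−3)≡4=e; c(2)→9·(2−3)≡17=r (all mod 26).

joker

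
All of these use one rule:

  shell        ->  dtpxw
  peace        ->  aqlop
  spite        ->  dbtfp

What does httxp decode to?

Shifts by position in shell: pos 0: s→d (+11), pos 1: h→t (+12), pos 2: e→p (+11), pos 3: l→x (+12) — repeating every 2. It's a Vigenère-style cipher with numeric key [11,12]: position i shifts by key[i mod 2].
Reversing it on httxp: h−11=w, t−12=h, t−11=i, x−12=l, p−11=e.

while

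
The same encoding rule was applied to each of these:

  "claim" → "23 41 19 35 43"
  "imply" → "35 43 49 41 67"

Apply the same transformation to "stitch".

55 57 35 57 23 33

c(#3)→23 and l(#12)→41: differences scale by 2, so n = 2·pos + 17. Each letter becomes 2×(its alphabet position, a=1..z=26) + 17.
On stitch: s=19→55, t=20→57, i=9→35, t=20→57, c=3→23, h=8→33.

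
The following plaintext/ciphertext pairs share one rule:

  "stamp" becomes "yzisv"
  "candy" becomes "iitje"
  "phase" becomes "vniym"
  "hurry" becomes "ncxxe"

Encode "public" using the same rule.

vchrqi

The shift depends on letter class: consonant s→y is +6, but vowel a→i is +8. Two shifts are in play — +8 for a/e/i/o/u, +6 for every other letter.
On public: p(cons)+6=v, u(vowel)+8=c, b(cons)+6=h, l(cons)+6=r, i(vowel)+8=q, c(cons)+6=i.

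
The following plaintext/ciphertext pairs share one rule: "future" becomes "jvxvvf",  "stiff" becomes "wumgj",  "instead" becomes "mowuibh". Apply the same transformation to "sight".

It's a Vigenère-style cipher with numeric key [4,1]: position i shifts by key[i mod 2].
For sight: s+4=w, i+1=j, g+4=k, h+1=i, t+4=x.

wjkix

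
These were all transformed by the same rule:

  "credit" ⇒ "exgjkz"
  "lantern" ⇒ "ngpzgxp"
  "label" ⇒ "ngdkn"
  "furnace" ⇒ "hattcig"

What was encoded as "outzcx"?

Shifts by position in credit: pos 0: c→e (+2), pos 1: r→x (+6), pos 2: e→g (+2), pos 3: d→j (+6) — repeating every 2. The shifts repeat in a cycle of length 2: positions 0,1,… shift by +2, +6, then the pattern repeats.
Reversing it on outzcx: o−2=m, u−6=o, t−2=r, z−6=t, c−2=a, x−6=r.

mortar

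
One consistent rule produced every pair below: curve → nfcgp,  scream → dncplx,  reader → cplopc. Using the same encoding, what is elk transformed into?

It's a constant shift of +11 (ROT11).
For elk: e+11=p, l+11=w, k+11=v.

pwv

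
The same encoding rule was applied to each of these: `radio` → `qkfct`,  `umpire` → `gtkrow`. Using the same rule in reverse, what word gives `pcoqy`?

The output letters match the input read backwards, each shifted +2: radio reversed is oidar. The word is reversed, then every letter is shifted forward by 2.
Undoing it on pcoqy: shift back: p−2=n, c−2=a, o−2=m, q−2=o, y−2=w → namow; then reverse → woman.

woman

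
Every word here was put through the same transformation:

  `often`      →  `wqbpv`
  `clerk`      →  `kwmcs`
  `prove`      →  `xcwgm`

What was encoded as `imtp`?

able

It's a Vigenère-style cipher with numeric key [8,11]: position i shifts by key[i mod 2].
Decoding imtp: i−8=a, m−11=b, t−8=l, p−11=e.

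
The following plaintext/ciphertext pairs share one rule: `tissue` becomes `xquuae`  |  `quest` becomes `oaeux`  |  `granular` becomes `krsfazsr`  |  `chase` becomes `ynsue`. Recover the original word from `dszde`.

Each letter's alphabet position (a=0..z=25) is mapped through 3·x+18 mod 26 — an affine cipher.
Undoing it on dszde: d(3)→9·(3−18)≡21=v; s(18)→9·(18−18)≡0=a; z(25)→9·(25−18)≡11=l; d(3)→9·(3−18)≡21=v; e(4)→9·(4−18)≡4=e (all mod 26).

valve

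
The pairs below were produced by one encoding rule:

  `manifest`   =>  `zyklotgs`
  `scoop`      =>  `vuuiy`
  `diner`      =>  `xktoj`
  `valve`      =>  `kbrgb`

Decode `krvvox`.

The word is reversed, then every letter is shifted forward by 6.
Undoing it on krvvox: shift back: k−6=e, r−6=l, v−6=p, v−6=p, o−6=i, x−6=r → elppir; then reverse → ripple.

ripple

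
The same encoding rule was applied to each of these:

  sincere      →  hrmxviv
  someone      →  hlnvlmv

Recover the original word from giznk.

tramp

Each letter is replaced by its mirror in the alphabet: a↔z, b↔y, c↔x, and so on (the Atbash cipher).
Reversing it on giznk: g↔t, i↔r, z↔a, n↔m, k↔p.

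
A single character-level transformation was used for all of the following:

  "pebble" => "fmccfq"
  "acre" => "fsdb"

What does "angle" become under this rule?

fmhob

Two steps: reverse the string, then apply a Caesar shift of +1.
On angle: reverse → elgna; then shift: e+1=f, l+1=m, g+1=h, n+1=o, a+1=b.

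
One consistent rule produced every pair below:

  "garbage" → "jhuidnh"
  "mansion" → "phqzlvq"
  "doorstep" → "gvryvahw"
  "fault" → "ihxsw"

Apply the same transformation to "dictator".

gpfadary

Shifts by position in garbage: pos 0: g→j (+3), pos 1: a→h (+7), pos 2: r→u (+3), pos 3: b→i (+7) — repeating every 2. It's a Vigenère-style cipher with numeric key [3,7]: position i shifts by key[i mod 2].
On dictator: d+3=g, i+7=p, c+3=f, t+7=a, a+3=d, t+7=a, o+3=r, r+7=y.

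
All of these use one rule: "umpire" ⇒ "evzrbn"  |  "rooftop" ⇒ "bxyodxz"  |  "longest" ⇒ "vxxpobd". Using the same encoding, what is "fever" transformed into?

Shifts by position in umpire: pos 0: u→e (+10), pos 1: m→v (+9), pos 2: p→z (+10), pos 3: i→r (+9) — repeating every 2. A repeating key of period 2 is used — shifts +10, +9 over and over.
On fever: f+10=p, e+9=n, v+10=f, e+9=n, r+10=b.

pnfnb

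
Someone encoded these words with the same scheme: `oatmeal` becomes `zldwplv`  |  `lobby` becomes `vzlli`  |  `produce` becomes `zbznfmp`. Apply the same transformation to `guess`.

Vowels shift forward by 11 and consonants shift forward by 10.
Applying it to guess: g(cons)+10=q, u(vowel)+11=f, e(vowel)+11=p, s(cons)+10=c, s(cons)+10=c.

qfpcc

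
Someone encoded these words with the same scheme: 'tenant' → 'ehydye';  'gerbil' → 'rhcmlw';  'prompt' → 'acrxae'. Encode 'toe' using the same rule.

The rule splits by letter class: vowels +3, consonants +11.
On toe: t(cons)+11=e, o(vowel)+3=r, e(vowel)+3=h.

erh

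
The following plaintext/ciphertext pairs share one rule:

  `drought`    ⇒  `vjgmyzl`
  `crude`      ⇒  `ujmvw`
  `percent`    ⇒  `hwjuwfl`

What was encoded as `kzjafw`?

Compare letters: d→v is +18, r→j is +18, o→g is +18 — a constant shift. Each letter is shifted forward by 18 in the alphabet (a Caesar shift of +18).
Reversing it on kzjafw: k−18=s, z−18=h, j−18=r, a−18=i, f−18=n, w−18=e.

shrine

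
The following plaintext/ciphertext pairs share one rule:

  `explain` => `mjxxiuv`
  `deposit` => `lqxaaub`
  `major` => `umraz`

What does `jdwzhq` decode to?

Shifts by position in explain: pos 0: e→m (+8), pos 1: x→j (+12), pos 2: p→x (+8), pos 3: l→x (+12) — repeating every 2. The shifts repeat in a cycle of length 2: positions 0,1,… shift by +8, +12, then the pattern repeats.
Reversing it on jdwzhq: j−8=b, d−12=r, w−8=o, z−12=n, h−8=z, q−12=e.

bronze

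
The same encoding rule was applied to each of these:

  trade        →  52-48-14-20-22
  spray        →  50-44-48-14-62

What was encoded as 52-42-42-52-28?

tooth

t(#20)→52 and r(#18)→48: differences scale by 2, so n = 2·pos + 12. Each letter becomes 2×(its alphabet position, a=1..z=26) + 12.
Reversing it on 52-42-42-52-28: 52→(52−12)÷2=20=t, 42→(42−12)÷2=15=o, 42→(42−12)÷2=15=o, 52→(52−12)÷2=20=t, 28→(28−12)÷2=8=h.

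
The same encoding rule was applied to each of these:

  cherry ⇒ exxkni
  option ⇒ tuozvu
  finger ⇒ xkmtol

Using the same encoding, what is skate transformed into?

kzgqy

Read the word backwards and shift each letter +6.
For skate: reverse → etaks; then shift: e+6=k, t+6=z, a+6=g, k+6=q, s+6=y.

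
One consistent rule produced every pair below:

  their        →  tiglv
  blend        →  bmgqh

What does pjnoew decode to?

In their: t→t is +0, h→i is +1, e→g is +2, i→l is +3 — the shift increases by 1 each position. The shift increases by 1 at each position, starting from +0: 0, 1, 2, ….
Undoing it on pjnoew: p−0=p, j−1=i, n−2=l, o−3=l, e−4=a, w−5=r.

pillar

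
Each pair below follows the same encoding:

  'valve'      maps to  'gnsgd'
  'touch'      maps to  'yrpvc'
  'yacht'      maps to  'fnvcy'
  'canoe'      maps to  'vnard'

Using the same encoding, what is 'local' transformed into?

v(21)→g(6) and a(0)→n(13) fit y≡17x+13 (mod 26); the inverse of 17 mod 26 is 23. Each letter's alphabet position (a=0..z=25) is mapped through 17·x+13 mod 26 — an affine cipher.
For local: l(11)→17·11+13≡18=s; o(14)→17·14+13≡17=r; c(2)→17·2+13≡21=v; a(0)→17·0+13≡13=n; l(11)→17·11+13≡18=s (all mod 26).

srvns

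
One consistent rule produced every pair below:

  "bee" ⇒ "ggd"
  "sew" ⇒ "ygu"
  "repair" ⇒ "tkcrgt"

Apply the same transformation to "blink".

mpknd

The word is reversed, then every letter is shifted forward by 2.
For blink: reverse → knilb; then shift: k+2=m, n+2=p, i+2=k, l+2=n, b+2=d.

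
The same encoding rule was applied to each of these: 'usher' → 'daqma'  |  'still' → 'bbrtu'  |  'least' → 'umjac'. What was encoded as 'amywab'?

The shifts repeat in a cycle of length 2: positions 0,1,… shift by +9, +8, then the pattern repeats.
Undoing it on amywab: a−9=r, m−8=e, y−9=p, w−8=o, a−9=r, b−8=t.

report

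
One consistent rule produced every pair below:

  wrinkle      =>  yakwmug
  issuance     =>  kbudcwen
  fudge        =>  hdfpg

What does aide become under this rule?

Shifts by position in wrinkle: pos 0: w→y (+2), pos 1: r→a (+9), pos 2: i→k (+2), pos 3: n→w (+9) — repeating every 2. It's a Vigenère-style cipher with numeric key [2,9]: position i shifts by key[i mod 2].
Applying it to aide: a+2=c, i+9=r, d+2=f, e+9=n.

crfn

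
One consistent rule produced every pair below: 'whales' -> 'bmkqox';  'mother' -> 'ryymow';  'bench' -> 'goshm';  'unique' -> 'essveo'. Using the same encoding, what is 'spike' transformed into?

xuspo

The shift depends on letter class: consonant w→b is +5, but vowel a→k is +10. Vowels shift forward by 10 and consonants shift forward by 5.
On spike: s(cons)+5=x, p(cons)+5=u, i(vowel)+10=s, k(cons)+5=p, e(vowel)+10=o.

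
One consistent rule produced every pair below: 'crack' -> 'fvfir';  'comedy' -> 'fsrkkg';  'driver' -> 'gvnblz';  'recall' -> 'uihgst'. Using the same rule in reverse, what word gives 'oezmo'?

laugh

In crack: c→f is +3, r→v is +4, a→f is +5, c→i is +6 — the shift increases by 1 each position. Letter i (0-indexed) is shifted by i+3, so successive shifts are 3, 4, 5, ….
Undoing it on oezmo: o−3=l, e−4=a, z−5=u, m−6=g, o−7=h.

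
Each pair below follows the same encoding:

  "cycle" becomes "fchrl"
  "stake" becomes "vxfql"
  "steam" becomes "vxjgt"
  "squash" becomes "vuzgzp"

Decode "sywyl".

purse

In cycle: c→f is +3, y→c is +4, c→h is +5, l→r is +6 — the shift increases by 1 each position. The shift increases by 1 at each position, starting from +3: 3, 4, 5, ….
Undoing it on sywyl: s−3=p, y−4=u, w−5=r, y−6=s, l−7=e.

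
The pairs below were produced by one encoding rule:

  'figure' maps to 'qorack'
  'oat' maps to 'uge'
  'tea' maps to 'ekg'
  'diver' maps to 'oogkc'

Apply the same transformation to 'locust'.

The shift depends on letter class: consonant f→q is +11, but vowel i→o is +6. Two shifts are in play — +6 for a/e/i/o/u, +11 for every other letter.
Applying it to locust: l(cons)+11=w, o(vowel)+6=u, c(cons)+11=n, u(vowel)+6=a, s(cons)+11=d, t(cons)+11=e.

wunade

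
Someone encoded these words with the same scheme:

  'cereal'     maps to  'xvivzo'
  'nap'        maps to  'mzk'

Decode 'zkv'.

Each letter is replaced by its mirror in the alphabet: a↔z, b↔y, c↔x, and so on (the Atbash cipher).
Decoding zkv: z↔a, k↔p, v↔e.

ape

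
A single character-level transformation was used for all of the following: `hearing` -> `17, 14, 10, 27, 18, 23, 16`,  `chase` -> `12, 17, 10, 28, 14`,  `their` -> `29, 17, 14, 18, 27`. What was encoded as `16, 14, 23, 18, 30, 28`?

genius

The number is (letter's place in the alphabet, a=1) + 9.
Decoding 16, 14, 23, 18, 30, 28: 16→(16−9)÷1=7=g, 14→(14−9)÷1=5=e, 23→(23−9)÷1=14=n, 18→(18−9)÷1=9=i, 30→(30−9)÷1=21=u, 28→(28−9)÷1=19=s.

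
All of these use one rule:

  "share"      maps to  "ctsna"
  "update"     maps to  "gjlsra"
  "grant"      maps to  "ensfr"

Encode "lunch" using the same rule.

s(18)→c(2) and h(7)→t(19) fit y≡15x+18 (mod 26); the inverse of 15 mod 26 is 7. Treating letters as 0–25, the rule is x ↦ 15x + 18 (mod 26).
On lunch: l(11)→15·11+18≡1=b; u(20)→15·20+18≡6=g; n(13)→15·13+18≡5=f; c(2)→15·2+18≡22=w; h(7)→15·7+18≡19=t (all mod 26).

bgfwt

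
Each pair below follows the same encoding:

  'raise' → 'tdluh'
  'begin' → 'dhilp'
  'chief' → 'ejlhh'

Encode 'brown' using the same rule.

The shift depends on letter class: consonant r→t is +2, but vowel a→d is +3. Two shifts are in play — +3 for a/e/i/o/u, +2 for every other letter.
On brown: b(cons)+2=d, r(cons)+2=t, o(vowel)+3=r, w(cons)+2=y, n(cons)+2=p.

dtryp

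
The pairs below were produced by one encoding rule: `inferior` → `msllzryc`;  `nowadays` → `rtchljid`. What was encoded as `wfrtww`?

salmon

In inferior: i→m is +4, n→s is +5, f→l is +6, e→l is +7 — the shift increases by 1 each position. Each letter shifts forward by (position + 4), i.e. 4, 5, 6, … — the shift grows by one for each successive letter.
Undoing it on wfrtww: w−4=s, f−5=a, r−6=l, t−7=m, w−8=o, w−9=n.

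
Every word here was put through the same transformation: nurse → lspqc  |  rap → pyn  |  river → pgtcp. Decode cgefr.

Compare letters: n→l is +24, u→s is +24, r→p is +24 — a constant shift. Each letter is shifted forward by 24 in the alphabet (a Caesar shift of +24).
Reversing it on cgefr: c−24=e, g−24=i, e−24=g, f−24=h, r−24=t.

eight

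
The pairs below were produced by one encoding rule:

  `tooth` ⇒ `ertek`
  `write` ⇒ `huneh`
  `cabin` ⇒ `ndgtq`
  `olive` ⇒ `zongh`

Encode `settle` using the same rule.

It's a Vigenère-style cipher with numeric key [11,3,5]: position i shifts by key[i mod 3].
On settle: s+11=d, e+3=h, t+5=y, t+11=e, l+3=o, e+5=j.

dhyeoj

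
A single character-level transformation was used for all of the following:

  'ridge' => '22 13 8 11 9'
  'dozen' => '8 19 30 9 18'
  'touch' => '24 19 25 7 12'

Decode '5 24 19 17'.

atom

r is letter #18 and maps to 22: an offset of 4. The number is (letter's place in the alphabet, a=1) + 4.
Reversing it on 5 24 19 17: 5→(5−4)÷1=1=a, 24→(24−4)÷1=20=t, 19→(19−4)÷1=15=o, 17→(17−4)÷1=13=m.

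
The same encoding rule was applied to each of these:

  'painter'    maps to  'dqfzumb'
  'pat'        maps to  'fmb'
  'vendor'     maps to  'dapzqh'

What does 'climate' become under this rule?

qfmyuxo

Two steps: reverse the string, then apply a Caesar shift of +12.
On climate: reverse → etamilc; then shift: e+12=q, t+12=f, a+12=m, m+12=y, i+12=u, l+12=x, c+12=o.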